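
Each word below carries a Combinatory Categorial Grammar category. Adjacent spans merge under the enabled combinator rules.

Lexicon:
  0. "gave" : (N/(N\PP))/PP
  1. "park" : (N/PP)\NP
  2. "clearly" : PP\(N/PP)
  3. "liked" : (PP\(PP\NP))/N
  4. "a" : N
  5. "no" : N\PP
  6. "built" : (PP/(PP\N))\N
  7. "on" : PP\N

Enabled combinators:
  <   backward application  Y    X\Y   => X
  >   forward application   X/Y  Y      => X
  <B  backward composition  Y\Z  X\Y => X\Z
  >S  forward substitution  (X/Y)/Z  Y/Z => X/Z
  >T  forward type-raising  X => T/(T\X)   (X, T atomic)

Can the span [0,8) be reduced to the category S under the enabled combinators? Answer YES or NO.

(N/(N\PP))/PP (N/PP)\NP PP\(N/PP) (PP\(PP\NP))/N N N\PP (PP/(PP\N))\N PP\N
CKY chart[0,8] = {N/(N\PP), NP/(NP\PP), PP, PP/(PP\PP), S/(S\PP)}; S ∉ chart

NO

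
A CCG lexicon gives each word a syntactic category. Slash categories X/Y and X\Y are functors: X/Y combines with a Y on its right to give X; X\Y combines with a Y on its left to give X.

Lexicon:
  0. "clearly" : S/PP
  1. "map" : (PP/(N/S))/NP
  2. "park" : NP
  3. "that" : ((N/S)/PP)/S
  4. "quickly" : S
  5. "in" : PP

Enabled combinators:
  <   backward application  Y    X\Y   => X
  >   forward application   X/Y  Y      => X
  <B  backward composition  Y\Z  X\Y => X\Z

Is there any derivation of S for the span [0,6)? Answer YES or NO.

[0,6] S   >
  [0,1] "clearly" : S/PP
  [1,6] PP   >
    [1,3] PP/(N/S)   >
      [1,2] "map" : (PP/(N/S))/NP
      [2,3] "park" : NP
    [3,6] N/S   >
      [3,5] (N/S)/PP   >
        [3,4] "that" : ((N/S)/PP)/S
        [4,5] "quickly" : S
      [5,6] "in" : PP

YES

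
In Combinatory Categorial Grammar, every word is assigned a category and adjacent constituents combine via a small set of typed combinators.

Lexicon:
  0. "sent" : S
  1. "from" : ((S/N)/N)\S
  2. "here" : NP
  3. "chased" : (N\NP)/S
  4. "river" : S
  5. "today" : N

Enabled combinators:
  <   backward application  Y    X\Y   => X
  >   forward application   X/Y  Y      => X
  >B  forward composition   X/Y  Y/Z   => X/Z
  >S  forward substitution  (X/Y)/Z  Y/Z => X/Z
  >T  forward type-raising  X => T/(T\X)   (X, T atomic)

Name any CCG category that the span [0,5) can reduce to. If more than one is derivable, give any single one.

S/N

[0,6] S   >
  [0,5] S/N   >
    [0,2] (S/N)/N   <
      [0,1] "sent" : S
      [1,2] "from" : ((S/N)/N)\S
    [2,5] N   <
      [2,3] "here" : NP
      [3,5] N\NP   >
        [3,4] "chased" : (N\NP)/S
        [4,5] "river" : S
  [5,6] "today" : N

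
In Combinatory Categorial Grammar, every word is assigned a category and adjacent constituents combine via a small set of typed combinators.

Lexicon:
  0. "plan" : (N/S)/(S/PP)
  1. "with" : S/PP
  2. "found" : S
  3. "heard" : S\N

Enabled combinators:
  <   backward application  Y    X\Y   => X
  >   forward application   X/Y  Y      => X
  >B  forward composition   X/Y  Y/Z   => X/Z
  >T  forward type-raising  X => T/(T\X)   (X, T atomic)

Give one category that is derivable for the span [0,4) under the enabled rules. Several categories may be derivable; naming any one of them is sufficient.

[0,4] S   <
  [0,3] N   >
    [0,2] N/S   >
      [0,1] "plan" : (N/S)/(S/PP)
      [1,2] "with" : S/PP
    [2,3] "found" : S
  [3,4] "heard" : S\N

S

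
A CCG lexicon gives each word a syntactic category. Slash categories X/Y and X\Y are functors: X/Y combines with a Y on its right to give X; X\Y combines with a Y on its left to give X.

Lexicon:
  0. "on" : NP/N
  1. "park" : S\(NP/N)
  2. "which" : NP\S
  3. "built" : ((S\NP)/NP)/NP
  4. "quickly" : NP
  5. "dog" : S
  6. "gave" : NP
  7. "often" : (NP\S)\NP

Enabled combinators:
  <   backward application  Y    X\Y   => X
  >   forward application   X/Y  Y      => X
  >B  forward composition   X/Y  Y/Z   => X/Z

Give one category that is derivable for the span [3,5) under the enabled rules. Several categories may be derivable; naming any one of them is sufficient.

(S\NP)/NP

[0,8] S   <
  [0,3] NP   <
    [0,2] S   <
      [0,1] "on" : NP/N
      [1,2] "park" : S\(NP/N)
    [2,3] "which" : NP\S
  [3,8] S\NP   >
    [3,5] (S\NP)/NP   >
      [3,4] "built" : ((S\NP)/NP)/NP
      [4,5] "quickly" : NP
    [5,8] NP   <
      [5,6] "dog" : S
      [6,8] NP\S   <
        [6,7] "gave" : NP
        [7,8] "often" : (NP\S)\NP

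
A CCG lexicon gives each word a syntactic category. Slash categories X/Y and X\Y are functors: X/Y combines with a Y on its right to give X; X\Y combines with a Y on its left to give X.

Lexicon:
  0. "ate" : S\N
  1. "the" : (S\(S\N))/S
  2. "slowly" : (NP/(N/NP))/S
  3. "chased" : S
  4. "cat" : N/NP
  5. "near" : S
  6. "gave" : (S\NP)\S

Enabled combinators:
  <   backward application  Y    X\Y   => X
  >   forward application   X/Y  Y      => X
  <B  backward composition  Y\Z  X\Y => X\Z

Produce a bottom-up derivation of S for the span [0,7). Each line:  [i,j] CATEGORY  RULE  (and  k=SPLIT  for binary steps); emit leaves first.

[0,7] S   <
  [0,1] "ate" : S\N
  [1,7] S\(S\N)   >
    [1,2] "the" : (S\(S\N))/S
    [2,7] S   <
      [2,5] NP   >
        [2,4] NP/(N/NP)   >
          [2,3] "slowly" : (NP/(N/NP))/S
          [3,4] "chased" : S
        [4,5] "cat" : N/NP
      [5,7] S\NP   <
        [5,6] "near" : S
        [6,7] "gave" : (S\NP)\S

[0,1] S\N  lex  "ate"
[1,2] (S\(S\N))/S  lex  "the"
[2,3] (NP/(N/NP))/S  lex  "slowly"
[3,4] S  lex  "chased"
[2,4] NP/(N/NP)  >  k=3
[4,5] N/NP  lex  "cat"
[2,5] NP  >  k=4
[5,6] S  lex  "near"
[6,7] (S\NP)\S  lex  "gave"
[5,7] S\NP  <  k=6
[2,7] S  <  k=5
[1,7] S\(S\N)  >  k=2
[0,7] S  <  k=1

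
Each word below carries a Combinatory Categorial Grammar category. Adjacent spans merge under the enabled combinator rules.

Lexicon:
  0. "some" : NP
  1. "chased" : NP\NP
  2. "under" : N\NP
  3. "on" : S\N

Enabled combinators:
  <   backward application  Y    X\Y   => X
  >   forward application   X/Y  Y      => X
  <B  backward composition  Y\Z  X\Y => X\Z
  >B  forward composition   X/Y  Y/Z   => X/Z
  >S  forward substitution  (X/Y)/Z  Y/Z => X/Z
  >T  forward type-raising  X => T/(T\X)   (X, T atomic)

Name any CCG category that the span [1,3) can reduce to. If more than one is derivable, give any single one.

[0,4] S   >
  [0,1] S/(S\NP)   >T
    [0,1] "some" : NP
  [1,4] S\NP   <B
    [1,3] N\NP   <B
      [1,2] "chased" : NP\NP
      [2,3] "under" : N\NP
    [3,4] "on" : S\N

N\NP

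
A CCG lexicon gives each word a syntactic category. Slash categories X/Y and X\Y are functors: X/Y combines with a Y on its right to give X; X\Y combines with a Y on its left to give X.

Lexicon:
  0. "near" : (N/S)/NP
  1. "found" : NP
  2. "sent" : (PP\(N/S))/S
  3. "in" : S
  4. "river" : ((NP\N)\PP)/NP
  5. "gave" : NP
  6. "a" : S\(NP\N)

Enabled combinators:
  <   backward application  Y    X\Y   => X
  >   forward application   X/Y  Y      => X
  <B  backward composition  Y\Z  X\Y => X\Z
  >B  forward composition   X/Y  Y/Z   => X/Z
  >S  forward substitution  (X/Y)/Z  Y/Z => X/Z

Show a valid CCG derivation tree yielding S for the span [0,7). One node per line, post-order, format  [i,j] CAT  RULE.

[0,1] (N/S)/NP  lex  "near"
[1,2] NP  lex  "found"
[0,2] N/S  >  k=1
[2,3] (PP\(N/S))/S  lex  "sent"
[3,4] S  lex  "in"
[2,4] PP\(N/S)  >  k=3
[0,4] PP  <  k=2
[4,5] ((NP\N)\PP)/NP  lex  "river"
[5,6] NP  lex  "gave"
[4,6] (NP\N)\PP  >  k=5
[6,7] S\(NP\N)  lex  "a"
[4,7] S\PP  <B  k=6
[0,7] S  <  k=4

[0,7] S   <
  [0,4] PP   <
    [0,2] N/S   >
      [0,1] "near" : (N/S)/NP
      [1,2] "found" : NP
    [2,4] PP\(N/S)   >
      [2,3] "sent" : (PP\(N/S))/S
      [3,4] "in" : S
  [4,7] S\PP   <B
    [4,6] (NP\N)\PP   >
      [4,5] "river" : ((NP\N)\PP)/NP
      [5,6] "gave" : NP
    [6,7] "a" : S\(NP\N)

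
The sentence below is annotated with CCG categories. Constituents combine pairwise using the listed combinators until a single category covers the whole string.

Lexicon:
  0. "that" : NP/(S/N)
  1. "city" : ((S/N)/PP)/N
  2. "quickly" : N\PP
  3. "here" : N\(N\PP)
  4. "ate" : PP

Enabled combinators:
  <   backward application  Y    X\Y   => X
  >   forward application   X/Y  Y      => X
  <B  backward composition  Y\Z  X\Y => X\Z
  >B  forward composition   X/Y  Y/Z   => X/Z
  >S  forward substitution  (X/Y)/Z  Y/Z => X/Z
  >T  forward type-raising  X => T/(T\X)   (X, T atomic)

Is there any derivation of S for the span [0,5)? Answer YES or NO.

NO

NP/(S/N) ((S/N)/PP)/N N\PP N\(N\PP) PP
CKY chart[0,5] = {N/(N\NP), NP, NP/(NP\NP), NP/(PP\PP), PP/(PP\NP), S/(S\NP)}; S ∉ chart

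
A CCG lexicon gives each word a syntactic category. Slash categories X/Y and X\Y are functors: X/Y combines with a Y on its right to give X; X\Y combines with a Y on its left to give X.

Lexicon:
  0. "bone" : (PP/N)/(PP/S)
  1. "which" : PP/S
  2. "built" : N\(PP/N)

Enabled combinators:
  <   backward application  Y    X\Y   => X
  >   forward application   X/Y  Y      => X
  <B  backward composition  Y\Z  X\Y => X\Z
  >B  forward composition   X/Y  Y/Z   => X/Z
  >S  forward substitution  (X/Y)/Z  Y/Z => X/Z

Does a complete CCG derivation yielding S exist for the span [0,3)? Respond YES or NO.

NO

(PP/N)/(PP/S) PP/S N\(PP/N)
CKY chart[0,3] = {N}; S ∉ chart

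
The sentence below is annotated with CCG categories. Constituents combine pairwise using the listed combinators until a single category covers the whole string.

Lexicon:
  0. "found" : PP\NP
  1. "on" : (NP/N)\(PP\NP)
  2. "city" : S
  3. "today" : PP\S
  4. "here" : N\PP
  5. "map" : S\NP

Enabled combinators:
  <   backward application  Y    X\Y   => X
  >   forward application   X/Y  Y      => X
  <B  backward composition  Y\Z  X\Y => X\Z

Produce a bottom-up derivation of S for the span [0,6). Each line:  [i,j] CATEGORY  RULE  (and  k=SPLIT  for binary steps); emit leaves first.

[0,1] PP\NP  lex  "found"
[1,2] (NP/N)\(PP\NP)  lex  "on"
[0,2] NP/N  <  k=1
[2,3] S  lex  "city"
[3,4] PP\S  lex  "today"
[4,5] N\PP  lex  "here"
[3,5] N\S  <B  k=4
[2,5] N  <  k=3
[0,5] NP  >  k=2
[5,6] S\NP  lex  "map"
[0,6] S  <  k=5

[0,6] S   <
  [0,5] NP   >
    [0,2] NP/N   <
      [0,1] "found" : PP\NP
      [1,2] "on" : (NP/N)\(PP\NP)
    [2,5] N   <
      [2,3] "city" : S
      [3,5] N\S   <B
        [3,4] "today" : PP\S
        [4,5] "here" : N\PP
  [5,6] "map" : S\NP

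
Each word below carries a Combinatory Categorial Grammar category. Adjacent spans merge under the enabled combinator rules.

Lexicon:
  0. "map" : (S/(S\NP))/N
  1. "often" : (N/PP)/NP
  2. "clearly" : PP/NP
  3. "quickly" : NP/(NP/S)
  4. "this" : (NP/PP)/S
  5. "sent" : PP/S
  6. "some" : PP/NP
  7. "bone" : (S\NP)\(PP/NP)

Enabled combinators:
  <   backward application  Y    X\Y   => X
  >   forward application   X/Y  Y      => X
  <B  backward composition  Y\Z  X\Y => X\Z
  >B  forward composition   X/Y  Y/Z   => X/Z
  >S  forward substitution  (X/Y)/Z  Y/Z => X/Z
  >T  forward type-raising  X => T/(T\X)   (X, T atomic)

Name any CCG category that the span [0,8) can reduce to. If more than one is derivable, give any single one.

[0,8] S   >
  [0,6] S/(S\NP)   >
    [0,1] "map" : (S/(S\NP))/N
    [1,6] N   >
      [1,3] N/NP   >S
        [1,2] "often" : (N/PP)/NP
        [2,3] "clearly" : PP/NP
      [3,6] NP   >
        [3,4] "quickly" : NP/(NP/S)
        [4,6] NP/S   >S
          [4,5] "this" : (NP/PP)/S
          [5,6] "sent" : PP/S
  [6,8] S\NP   <
    [6,7] "some" : PP/NP
    [7,8] "bone" : (S\NP)\(PP/NP)

S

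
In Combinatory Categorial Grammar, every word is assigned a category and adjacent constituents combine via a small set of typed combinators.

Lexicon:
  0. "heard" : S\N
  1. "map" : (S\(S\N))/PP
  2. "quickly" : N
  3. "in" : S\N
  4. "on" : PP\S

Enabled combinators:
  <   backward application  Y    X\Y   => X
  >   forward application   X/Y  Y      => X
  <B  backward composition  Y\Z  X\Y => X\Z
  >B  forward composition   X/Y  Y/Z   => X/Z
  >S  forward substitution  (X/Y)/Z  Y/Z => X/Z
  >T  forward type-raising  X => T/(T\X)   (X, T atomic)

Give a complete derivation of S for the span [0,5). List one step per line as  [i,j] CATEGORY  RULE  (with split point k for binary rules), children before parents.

[0,5] S   <
  [0,1] "heard" : S\N
  [1,5] S\(S\N)   >
    [1,2] "map" : (S\(S\N))/PP
    [2,5] PP   <
      [2,3] "quickly" : N
      [3,5] PP\N   <B
        [3,4] "in" : S\N
        [4,5] "on" : PP\S

[0,1] S\N  lex  "heard"
[1,2] (S\(S\N))/PP  lex  "map"
[2,3] N  lex  "quickly"
[3,4] S\N  lex  "in"
[4,5] PP\S  lex  "on"
[3,5] PP\N  <B  k=4
[2,5] PP  <  k=3
[1,5] S\(S\N)  >  k=2
[0,5] S  <  k=1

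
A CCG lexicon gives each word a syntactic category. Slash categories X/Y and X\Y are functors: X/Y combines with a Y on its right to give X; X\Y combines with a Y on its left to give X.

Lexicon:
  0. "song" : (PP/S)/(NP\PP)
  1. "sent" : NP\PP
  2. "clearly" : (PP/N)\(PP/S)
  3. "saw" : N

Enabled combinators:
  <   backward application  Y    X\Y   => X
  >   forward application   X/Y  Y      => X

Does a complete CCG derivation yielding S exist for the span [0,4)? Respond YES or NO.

NO

(PP/S)/(NP\PP) NP\PP (PP/N)\(PP/S) N
CKY chart[0,4] = {PP}; S ∉ chart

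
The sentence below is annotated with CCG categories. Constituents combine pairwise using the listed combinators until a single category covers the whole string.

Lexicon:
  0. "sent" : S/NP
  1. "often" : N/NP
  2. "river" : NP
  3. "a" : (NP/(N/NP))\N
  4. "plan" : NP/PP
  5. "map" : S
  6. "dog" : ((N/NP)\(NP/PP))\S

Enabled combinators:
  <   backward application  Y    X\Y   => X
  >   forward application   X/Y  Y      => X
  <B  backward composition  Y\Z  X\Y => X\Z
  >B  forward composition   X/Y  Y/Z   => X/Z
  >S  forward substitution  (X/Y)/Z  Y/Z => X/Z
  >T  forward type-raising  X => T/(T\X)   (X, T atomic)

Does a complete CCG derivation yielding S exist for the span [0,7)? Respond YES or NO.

[0,7] S   >
  [0,1] "sent" : S/NP
  [1,7] NP   >
    [1,4] NP/(N/NP)   <
      [1,3] N   >
        [1,2] "often" : N/NP
        [2,3] "river" : NP
      [3,4] "a" : (NP/(N/NP))\N
    [4,7] N/NP   <
      [4,5] "plan" : NP/PP
      [5,7] (N/NP)\(NP/PP)   <
        [5,6] "map" : S
        [6,7] "dog" : ((N/NP)\(NP/PP))\S

YES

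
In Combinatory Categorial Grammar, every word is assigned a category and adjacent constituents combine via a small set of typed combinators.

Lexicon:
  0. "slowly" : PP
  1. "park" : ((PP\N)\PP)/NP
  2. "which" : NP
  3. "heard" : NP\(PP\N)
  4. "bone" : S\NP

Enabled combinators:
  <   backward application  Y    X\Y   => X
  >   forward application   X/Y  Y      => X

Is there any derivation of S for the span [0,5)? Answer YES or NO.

[0,5] S   <
  [0,4] NP   <
    [0,3] PP\N   <
      [0,1] "slowly" : PP
      [1,3] (PP\N)\PP   >
        [1,2] "park" : ((PP\N)\PP)/NP
        [2,3] "which" : NP
    [3,4] "heard" : NP\(PP\N)
  [4,5] "bone" : S\NP

YES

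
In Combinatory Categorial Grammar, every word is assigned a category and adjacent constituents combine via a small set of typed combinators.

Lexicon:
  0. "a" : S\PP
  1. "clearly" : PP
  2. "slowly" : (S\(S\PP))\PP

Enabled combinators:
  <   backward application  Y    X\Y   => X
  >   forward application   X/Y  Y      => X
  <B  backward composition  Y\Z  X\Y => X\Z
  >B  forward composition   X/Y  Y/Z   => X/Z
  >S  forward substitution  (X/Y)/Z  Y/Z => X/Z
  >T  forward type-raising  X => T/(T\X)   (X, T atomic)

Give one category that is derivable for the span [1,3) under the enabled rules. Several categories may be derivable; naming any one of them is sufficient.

[0,3] S   <
  [0,1] "a" : S\PP
  [1,3] S\(S\PP)   <
    [1,2] "clearly" : PP
    [2,3] "slowly" : (S\(S\PP))\PP

S\(S\PP)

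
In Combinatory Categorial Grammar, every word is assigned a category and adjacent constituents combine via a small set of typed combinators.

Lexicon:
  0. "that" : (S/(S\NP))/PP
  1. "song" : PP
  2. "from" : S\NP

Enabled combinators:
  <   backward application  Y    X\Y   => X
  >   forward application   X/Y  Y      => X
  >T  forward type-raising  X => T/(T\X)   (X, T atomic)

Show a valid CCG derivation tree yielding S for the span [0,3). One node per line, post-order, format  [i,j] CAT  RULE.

[0,1] (S/(S\NP))/PP  lex  "that"
[1,2] PP  lex  "song"
[0,2] S/(S\NP)  >  k=1
[2,3] S\NP  lex  "from"
[0,3] S  >  k=2

[0,3] S   >
  [0,2] S/(S\NP)   >
    [0,1] "that" : (S/(S\NP))/PP
    [1,2] "song" : PP
  [2,3] "from" : S\NP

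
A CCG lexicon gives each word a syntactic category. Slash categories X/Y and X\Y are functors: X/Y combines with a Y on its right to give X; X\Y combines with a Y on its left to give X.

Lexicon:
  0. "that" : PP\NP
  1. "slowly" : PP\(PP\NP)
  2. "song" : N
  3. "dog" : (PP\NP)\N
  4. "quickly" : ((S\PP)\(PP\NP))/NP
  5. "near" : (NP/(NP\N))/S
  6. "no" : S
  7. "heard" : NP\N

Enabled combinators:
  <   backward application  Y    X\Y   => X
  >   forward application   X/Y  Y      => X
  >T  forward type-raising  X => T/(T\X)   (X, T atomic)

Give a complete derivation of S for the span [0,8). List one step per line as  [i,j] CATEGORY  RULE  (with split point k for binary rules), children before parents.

[0,1] PP\NP  lex  "that"
[1,2] PP\(PP\NP)  lex  "slowly"
[0,2] PP  <  k=1
[2,3] N  lex  "song"
[3,4] (PP\NP)\N  lex  "dog"
[2,4] PP\NP  <  k=3
[4,5] ((S\PP)\(PP\NP))/NP  lex  "quickly"
[5,6] (NP/(NP\N))/S  lex  "near"
[6,7] S  lex  "no"
[5,7] NP/(NP\N)  >  k=6
[7,8] NP\N  lex  "heard"
[5,8] NP  >  k=7
[4,8] (S\PP)\(PP\NP)  >  k=5
[2,8] S\PP  <  k=4
[0,8] S  <  k=2

[0,8] S   <
  [0,2] PP   <
    [0,1] "that" : PP\NP
    [1,2] "slowly" : PP\(PP\NP)
  [2,8] S\PP   <
    [2,4] PP\NP   <
      [2,3] "song" : N
      [3,4] "dog" : (PP\NP)\N
    [4,8] (S\PP)\(PP\NP)   >
      [4,5] "quickly" : ((S\PP)\(PP\NP))/NP
      [5,8] NP   >
        [5,7] NP/(NP\N)   >
          [5,6] "near" : (NP/(NP\N))/S
          [6,7] "no" : S
        [7,8] "heard" : NP\N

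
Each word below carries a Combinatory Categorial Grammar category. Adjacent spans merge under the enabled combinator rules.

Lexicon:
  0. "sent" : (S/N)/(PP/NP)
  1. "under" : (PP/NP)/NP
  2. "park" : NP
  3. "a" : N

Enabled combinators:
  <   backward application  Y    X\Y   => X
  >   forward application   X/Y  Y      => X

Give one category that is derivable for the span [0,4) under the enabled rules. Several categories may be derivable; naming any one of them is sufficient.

[0,4] S   >
  [0,3] S/N   >
    [0,1] "sent" : (S/N)/(PP/NP)
    [1,3] PP/NP   >
      [1,2] "under" : (PP/NP)/NP
      [2,3] "park" : NP
  [3,4] "a" : N

S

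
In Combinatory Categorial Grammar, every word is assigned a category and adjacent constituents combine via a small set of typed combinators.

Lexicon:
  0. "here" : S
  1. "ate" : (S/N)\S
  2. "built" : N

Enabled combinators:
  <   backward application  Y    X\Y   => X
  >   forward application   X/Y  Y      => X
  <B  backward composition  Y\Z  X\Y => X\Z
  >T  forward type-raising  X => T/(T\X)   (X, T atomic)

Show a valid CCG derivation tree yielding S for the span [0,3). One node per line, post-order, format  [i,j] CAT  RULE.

[0,1] S  lex  "here"
[1,2] (S/N)\S  lex  "ate"
[0,2] S/N  <  k=1
[2,3] N  lex  "built"
[0,3] S  >  k=2

[0,3] S   >
  [0,2] S/N   <
    [0,1] "here" : S
    [1,2] "ate" : (S/N)\S
  [2,3] "built" : N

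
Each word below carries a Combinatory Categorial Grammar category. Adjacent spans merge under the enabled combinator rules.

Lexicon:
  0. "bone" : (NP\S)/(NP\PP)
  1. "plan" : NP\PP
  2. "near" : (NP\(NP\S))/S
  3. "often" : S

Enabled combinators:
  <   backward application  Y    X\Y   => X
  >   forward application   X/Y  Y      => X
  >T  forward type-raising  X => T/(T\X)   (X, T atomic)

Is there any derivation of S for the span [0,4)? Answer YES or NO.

(NP\S)/(NP\PP) NP\PP (NP\(NP\S))/S S
CKY chart[0,4] = {N/(N\NP), NP, NP/(NP\NP), PP/(PP\NP), S/(S\NP)}; S ∉ chart

NO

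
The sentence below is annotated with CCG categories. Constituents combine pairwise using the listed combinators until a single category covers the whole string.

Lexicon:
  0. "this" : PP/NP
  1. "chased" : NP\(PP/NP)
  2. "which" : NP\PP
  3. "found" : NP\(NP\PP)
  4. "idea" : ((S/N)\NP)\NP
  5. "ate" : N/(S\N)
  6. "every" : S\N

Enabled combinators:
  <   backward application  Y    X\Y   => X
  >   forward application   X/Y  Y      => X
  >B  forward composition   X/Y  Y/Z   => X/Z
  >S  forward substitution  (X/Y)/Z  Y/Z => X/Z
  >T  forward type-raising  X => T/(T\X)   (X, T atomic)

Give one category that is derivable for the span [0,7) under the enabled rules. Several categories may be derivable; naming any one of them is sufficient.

S

[0,7] S   >
  [0,5] S/N   <
    [0,2] NP   <
      [0,1] "this" : PP/NP
      [1,2] "chased" : NP\(PP/NP)
    [2,5] (S/N)\NP   <
      [2,4] NP   <
        [2,3] "which" : NP\PP
        [3,4] "found" : NP\(NP\PP)
      [4,5] "idea" : ((S/N)\NP)\NP
  [5,7] N   >
    [5,6] "ate" : N/(S\N)
    [6,7] "every" : S\N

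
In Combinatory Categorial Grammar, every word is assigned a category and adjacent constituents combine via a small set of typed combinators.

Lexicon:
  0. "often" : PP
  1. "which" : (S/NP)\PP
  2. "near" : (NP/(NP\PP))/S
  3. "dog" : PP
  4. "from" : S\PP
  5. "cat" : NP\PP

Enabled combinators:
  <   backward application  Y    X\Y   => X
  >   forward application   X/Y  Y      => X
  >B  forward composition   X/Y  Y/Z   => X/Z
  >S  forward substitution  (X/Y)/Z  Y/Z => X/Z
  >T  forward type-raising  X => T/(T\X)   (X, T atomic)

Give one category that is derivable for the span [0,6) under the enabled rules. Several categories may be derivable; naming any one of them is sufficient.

S

[0,6] S   >
  [0,2] S/NP   <
    [0,1] "often" : PP
    [1,2] "which" : (S/NP)\PP
  [2,6] NP   >
    [2,5] NP/(NP\PP)   >
      [2,3] "near" : (NP/(NP\PP))/S
      [3,5] S   >
        [3,4] S/(S\PP)   >T
          [3,4] "dog" : PP
        [4,5] "from" : S\PP
    [5,6] "cat" : NP\PP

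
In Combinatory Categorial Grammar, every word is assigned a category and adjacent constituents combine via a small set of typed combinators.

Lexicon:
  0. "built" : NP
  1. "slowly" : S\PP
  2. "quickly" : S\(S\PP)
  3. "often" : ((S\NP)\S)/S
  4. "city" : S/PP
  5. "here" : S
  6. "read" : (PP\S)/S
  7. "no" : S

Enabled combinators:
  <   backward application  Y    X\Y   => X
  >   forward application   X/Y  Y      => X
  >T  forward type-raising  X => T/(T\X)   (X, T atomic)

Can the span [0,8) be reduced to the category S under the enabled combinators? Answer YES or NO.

[0,8] S   <
  [0,1] "built" : NP
  [1,8] S\NP   <
    [1,3] S   <
      [1,2] "slowly" : S\PP
      [2,3] "quickly" : S\(S\PP)
    [3,8] (S\NP)\S   >
      [3,4] "often" : ((S\NP)\S)/S
      [4,8] S   >
        [4,5] "city" : S/PP
        [5,8] PP   >
          [5,6] PP/(PP\S)   >T
            [5,6] "here" : S
          [6,8] PP\S   >
            [6,7] "read" : (PP\S)/S
            [7,8] "no" : S

YES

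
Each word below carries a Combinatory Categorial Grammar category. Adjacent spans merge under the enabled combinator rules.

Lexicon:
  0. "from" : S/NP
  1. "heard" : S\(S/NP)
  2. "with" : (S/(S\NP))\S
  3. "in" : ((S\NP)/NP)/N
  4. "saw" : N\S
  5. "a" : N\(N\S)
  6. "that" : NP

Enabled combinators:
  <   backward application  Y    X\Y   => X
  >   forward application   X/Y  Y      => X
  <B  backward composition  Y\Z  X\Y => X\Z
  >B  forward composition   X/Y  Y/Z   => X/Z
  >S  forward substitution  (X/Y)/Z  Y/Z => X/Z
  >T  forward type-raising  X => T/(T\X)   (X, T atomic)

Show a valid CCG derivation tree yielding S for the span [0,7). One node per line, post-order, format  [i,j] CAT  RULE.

[0,7] S   >
  [0,3] S/(S\NP)   <
    [0,2] S   <
      [0,1] "from" : S/NP
      [1,2] "heard" : S\(S/NP)
    [2,3] "with" : (S/(S\NP))\S
  [3,7] S\NP   >
    [3,6] (S\NP)/NP   >
      [3,4] "in" : ((S\NP)/NP)/N
      [4,6] N   <
        [4,5] "saw" : N\S
        [5,6] "a" : N\(N\S)
    [6,7] "that" : NP

[0,1] S/NP  lex  "from"
[1,2] S\(S/NP)  lex  "heard"
[0,2] S  <  k=1
[2,3] (S/(S\NP))\S  lex  "with"
[0,3] S/(S\NP)  <  k=2
[3,4] ((S\NP)/NP)/N  lex  "in"
[4,5] N\S  lex  "saw"
[5,6] N\(N\S)  lex  "a"
[4,6] N  <  k=5
[3,6] (S\NP)/NP  >  k=4
[6,7] NP  lex  "that"
[3,7] S\NP  >  k=6
[0,7] S  >  k=3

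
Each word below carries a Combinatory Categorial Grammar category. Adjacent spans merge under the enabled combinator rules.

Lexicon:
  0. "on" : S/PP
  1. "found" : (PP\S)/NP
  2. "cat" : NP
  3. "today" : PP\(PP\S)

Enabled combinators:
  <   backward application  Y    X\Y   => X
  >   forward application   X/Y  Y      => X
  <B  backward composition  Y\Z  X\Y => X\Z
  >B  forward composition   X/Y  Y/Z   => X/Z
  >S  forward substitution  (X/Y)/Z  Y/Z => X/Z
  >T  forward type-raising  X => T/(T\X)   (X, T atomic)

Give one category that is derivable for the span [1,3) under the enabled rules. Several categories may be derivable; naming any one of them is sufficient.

PP\S

[0,4] S   >
  [0,1] "on" : S/PP
  [1,4] PP   <
    [1,3] PP\S   >
      [1,2] "found" : (PP\S)/NP
      [2,3] "cat" : NP
    [3,4] "today" : PP\(PP\S)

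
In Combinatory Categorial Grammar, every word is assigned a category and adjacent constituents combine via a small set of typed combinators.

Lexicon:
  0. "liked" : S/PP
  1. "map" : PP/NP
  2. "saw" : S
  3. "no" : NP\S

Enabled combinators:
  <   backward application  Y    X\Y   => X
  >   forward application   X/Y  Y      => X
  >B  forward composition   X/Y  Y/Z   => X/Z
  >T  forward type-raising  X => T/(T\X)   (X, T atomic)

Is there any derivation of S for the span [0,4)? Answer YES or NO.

YES

[0,4] S   >
  [0,1] "liked" : S/PP
  [1,4] PP   >
    [1,2] "map" : PP/NP
    [2,4] NP   <
      [2,3] "saw" : S
      [3,4] "no" : NP\S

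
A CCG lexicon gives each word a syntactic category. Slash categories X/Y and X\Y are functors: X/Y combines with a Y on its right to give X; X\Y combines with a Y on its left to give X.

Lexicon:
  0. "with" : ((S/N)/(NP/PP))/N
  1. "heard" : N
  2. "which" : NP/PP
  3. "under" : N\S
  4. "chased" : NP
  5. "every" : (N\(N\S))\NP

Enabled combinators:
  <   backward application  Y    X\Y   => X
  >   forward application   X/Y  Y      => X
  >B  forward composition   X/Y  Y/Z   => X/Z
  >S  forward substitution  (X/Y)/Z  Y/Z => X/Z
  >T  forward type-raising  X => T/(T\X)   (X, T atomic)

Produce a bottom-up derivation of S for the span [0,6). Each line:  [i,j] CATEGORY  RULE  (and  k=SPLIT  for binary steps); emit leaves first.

[0,1] ((S/N)/(NP/PP))/N  lex  "with"
[1,2] N  lex  "heard"
[0,2] (S/N)/(NP/PP)  >  k=1
[2,3] NP/PP  lex  "which"
[0,3] S/N  >  k=2
[3,4] N\S  lex  "under"
[4,5] NP  lex  "chased"
[5,6] (N\(N\S))\NP  lex  "every"
[4,6] N\(N\S)  <  k=5
[3,6] N  <  k=4
[0,6] S  >  k=3

[0,6] S   >
  [0,3] S/N   >
    [0,2] (S/N)/(NP/PP)   >
      [0,1] "with" : ((S/N)/(NP/PP))/N
      [1,2] "heard" : N
    [2,3] "which" : NP/PP
  [3,6] N   <
    [3,4] "under" : N\S
    [4,6] N\(N\S)   <
      [4,5] "chased" : NP
      [5,6] "every" : (N\(N\S))\NP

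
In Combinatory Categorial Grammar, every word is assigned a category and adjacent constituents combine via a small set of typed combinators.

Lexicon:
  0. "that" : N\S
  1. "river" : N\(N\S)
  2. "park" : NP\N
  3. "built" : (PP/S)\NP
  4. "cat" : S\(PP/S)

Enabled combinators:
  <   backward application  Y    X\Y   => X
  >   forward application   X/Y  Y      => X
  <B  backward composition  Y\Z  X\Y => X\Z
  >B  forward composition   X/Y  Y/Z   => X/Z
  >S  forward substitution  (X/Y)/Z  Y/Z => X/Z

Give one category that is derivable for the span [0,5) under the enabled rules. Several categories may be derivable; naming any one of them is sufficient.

S

[0,5] S   <
  [0,3] NP   <
    [0,2] N   <
      [0,1] "that" : N\S
      [1,2] "river" : N\(N\S)
    [2,3] "park" : NP\N
  [3,5] S\NP   <B
    [3,4] "built" : (PP/S)\NP
    [4,5] "cat" : S\(PP/S)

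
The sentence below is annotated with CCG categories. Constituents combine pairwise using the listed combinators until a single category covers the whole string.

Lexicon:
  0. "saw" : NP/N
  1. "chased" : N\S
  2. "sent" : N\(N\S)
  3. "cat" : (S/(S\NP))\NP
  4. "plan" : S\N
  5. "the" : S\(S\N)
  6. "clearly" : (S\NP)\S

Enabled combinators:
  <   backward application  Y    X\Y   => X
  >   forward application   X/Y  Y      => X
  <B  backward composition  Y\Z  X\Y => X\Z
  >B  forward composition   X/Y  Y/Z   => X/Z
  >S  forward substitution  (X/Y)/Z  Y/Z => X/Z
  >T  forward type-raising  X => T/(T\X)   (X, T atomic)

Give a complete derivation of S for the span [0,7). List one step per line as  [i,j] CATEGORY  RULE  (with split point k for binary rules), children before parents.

[0,1] NP/N  lex  "saw"
[1,2] N\S  lex  "chased"
[2,3] N\(N\S)  lex  "sent"
[1,3] N  <  k=2
[0,3] NP  >  k=1
[3,4] (S/(S\NP))\NP  lex  "cat"
[0,4] S/(S\NP)  <  k=3
[4,5] S\N  lex  "plan"
[5,6] S\(S\N)  lex  "the"
[4,6] S  <  k=5
[6,7] (S\NP)\S  lex  "clearly"
[4,7] S\NP  <  k=6
[0,7] S  >  k=4

[0,7] S   >
  [0,4] S/(S\NP)   <
    [0,3] NP   >
      [0,1] "saw" : NP/N
      [1,3] N   <
        [1,2] "chased" : N\S
        [2,3] "sent" : N\(N\S)
    [3,4] "cat" : (S/(S\NP))\NP
  [4,7] S\NP   <
    [4,6] S   <
      [4,5] "plan" : S\N
      [5,6] "the" : S\(S\N)
    [6,7] "clearly" : (S\NP)\S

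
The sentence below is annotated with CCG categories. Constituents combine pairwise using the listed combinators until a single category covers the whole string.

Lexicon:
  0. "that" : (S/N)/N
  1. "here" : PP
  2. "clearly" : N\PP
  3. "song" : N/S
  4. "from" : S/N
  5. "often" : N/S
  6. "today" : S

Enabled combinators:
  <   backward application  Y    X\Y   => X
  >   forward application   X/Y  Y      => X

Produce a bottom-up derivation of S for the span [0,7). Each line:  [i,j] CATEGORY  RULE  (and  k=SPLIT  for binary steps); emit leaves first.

[0,1] (S/N)/N  lex  "that"
[1,2] PP  lex  "here"
[2,3] N\PP  lex  "clearly"
[1,3] N  <  k=2
[0,3] S/N  >  k=1
[3,4] N/S  lex  "song"
[4,5] S/N  lex  "from"
[5,6] N/S  lex  "often"
[6,7] S  lex  "today"
[5,7] N  >  k=6
[4,7] S  >  k=5
[3,7] N  >  k=4
[0,7] S  >  k=3

[0,7] S   >
  [0,3] S/N   >
    [0,1] "that" : (S/N)/N
    [1,3] N   <
      [1,2] "here" : PP
      [2,3] "clearly" : N\PP
  [3,7] N   >
    [3,4] "song" : N/S
    [4,7] S   >
      [4,5] "from" : S/N
      [5,7] N   >
        [5,6] "often" : N/S
        [6,7] "today" : S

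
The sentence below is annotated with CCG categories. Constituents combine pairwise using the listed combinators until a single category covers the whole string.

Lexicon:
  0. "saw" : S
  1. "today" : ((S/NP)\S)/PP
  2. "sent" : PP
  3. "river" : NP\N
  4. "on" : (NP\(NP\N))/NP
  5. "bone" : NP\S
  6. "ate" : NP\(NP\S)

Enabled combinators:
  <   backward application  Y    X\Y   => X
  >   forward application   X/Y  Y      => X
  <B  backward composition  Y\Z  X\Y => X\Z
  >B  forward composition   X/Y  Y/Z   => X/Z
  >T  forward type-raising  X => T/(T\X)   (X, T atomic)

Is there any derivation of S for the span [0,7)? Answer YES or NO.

YES

[0,7] S   >
  [0,3] S/NP   <
    [0,1] "saw" : S
    [1,3] (S/NP)\S   >
      [1,2] "today" : ((S/NP)\S)/PP
      [2,3] "sent" : PP
  [3,7] NP   <
    [3,4] "river" : NP\N
    [4,7] NP\(NP\N)   >
      [4,5] "on" : (NP\(NP\N))/NP
      [5,7] NP   <
        [5,6] "bone" : NP\S
        [6,7] "ate" : NP\(NP\S)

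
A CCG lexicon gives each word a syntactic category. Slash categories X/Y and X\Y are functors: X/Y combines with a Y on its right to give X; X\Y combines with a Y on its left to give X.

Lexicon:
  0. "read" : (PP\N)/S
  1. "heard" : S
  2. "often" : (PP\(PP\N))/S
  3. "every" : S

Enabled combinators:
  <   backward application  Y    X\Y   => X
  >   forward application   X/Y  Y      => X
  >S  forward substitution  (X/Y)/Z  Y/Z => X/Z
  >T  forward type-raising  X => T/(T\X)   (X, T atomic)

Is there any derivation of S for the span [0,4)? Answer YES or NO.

(PP\N)/S S (PP\(PP\N))/S S
CKY chart[0,4] = {N/(N\PP), NP/(NP\PP), PP, PP/(PP\PP), S/(S\PP)}; S ∉ chart

NO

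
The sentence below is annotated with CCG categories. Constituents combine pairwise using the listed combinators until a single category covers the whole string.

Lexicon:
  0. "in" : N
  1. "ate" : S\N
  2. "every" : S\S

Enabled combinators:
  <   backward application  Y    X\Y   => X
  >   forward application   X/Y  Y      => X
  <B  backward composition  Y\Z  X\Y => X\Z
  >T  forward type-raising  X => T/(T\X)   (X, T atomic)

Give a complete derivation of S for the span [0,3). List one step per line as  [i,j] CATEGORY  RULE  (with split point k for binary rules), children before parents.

[0,3] S   <
  [0,1] "in" : N
  [1,3] S\N   <B
    [1,2] "ate" : S\N
    [2,3] "every" : S\S

[0,1] N  lex  "in"
[1,2] S\N  lex  "ate"
[2,3] S\S  lex  "every"
[1,3] S\N  <B  k=2
[0,3] S  <  k=1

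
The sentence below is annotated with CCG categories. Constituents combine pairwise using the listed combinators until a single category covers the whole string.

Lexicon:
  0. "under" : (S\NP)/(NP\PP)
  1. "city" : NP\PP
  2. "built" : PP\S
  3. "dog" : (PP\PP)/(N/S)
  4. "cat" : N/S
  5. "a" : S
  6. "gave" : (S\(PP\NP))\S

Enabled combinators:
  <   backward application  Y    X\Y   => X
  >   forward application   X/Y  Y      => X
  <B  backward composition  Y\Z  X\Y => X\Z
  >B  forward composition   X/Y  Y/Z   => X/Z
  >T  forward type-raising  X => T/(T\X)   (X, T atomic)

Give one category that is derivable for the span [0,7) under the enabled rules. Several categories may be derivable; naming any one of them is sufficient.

S

[0,7] S   <
  [0,5] PP\NP   <B
    [0,3] PP\NP   <B
      [0,2] S\NP   >
        [0,1] "under" : (S\NP)/(NP\PP)
        [1,2] "city" : NP\PP
      [2,3] "built" : PP\S
    [3,5] PP\PP   >
      [3,4] "dog" : (PP\PP)/(N/S)
      [4,5] "cat" : N/S
  [5,7] S\(PP\NP)   <
    [5,6] "a" : S
    [6,7] "gave" : (S\(PP\NP))\S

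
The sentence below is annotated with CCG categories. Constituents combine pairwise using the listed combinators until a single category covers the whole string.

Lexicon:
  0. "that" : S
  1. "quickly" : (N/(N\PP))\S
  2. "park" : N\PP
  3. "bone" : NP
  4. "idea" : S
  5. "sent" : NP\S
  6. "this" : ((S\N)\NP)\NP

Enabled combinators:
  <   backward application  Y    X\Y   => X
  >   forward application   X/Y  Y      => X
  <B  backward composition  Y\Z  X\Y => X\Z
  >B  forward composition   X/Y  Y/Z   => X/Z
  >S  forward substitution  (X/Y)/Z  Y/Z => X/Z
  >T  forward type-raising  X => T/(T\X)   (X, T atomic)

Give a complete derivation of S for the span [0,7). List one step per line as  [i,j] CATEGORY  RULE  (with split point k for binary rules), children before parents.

[0,1] S  lex  "that"
[1,2] (N/(N\PP))\S  lex  "quickly"
[0,2] N/(N\PP)  <  k=1
[2,3] N\PP  lex  "park"
[0,3] N  >  k=2
[3,4] NP  lex  "bone"
[4,5] S  lex  "idea"
[5,6] NP\S  lex  "sent"
[4,6] NP  <  k=5
[6,7] ((S\N)\NP)\NP  lex  "this"
[4,7] (S\N)\NP  <  k=6
[3,7] S\N  <  k=4
[0,7] S  <  k=3

[0,7] S   <
  [0,3] N   >
    [0,2] N/(N\PP)   <
      [0,1] "that" : S
      [1,2] "quickly" : (N/(N\PP))\S
    [2,3] "park" : N\PP
  [3,7] S\N   <
    [3,4] "bone" : NP
    [4,7] (S\N)\NP   <
      [4,6] NP   <
        [4,5] "idea" : S
        [5,6] "sent" : NP\S
      [6,7] "this" : ((S\N)\NP)\NP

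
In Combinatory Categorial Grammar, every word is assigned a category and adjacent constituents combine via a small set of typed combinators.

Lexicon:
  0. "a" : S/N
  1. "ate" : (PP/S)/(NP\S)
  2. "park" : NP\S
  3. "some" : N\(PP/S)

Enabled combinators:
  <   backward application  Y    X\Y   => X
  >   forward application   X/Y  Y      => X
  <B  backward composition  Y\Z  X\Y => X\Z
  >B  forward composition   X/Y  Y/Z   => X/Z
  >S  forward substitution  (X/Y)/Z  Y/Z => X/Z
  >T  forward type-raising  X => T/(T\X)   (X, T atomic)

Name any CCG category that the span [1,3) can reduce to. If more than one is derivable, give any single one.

PP/S

[0,4] S   >
  [0,1] "a" : S/N
  [1,4] N   <
    [1,3] PP/S   >
      [1,2] "ate" : (PP/S)/(NP\S)
      [2,3] "park" : NP\S
    [3,4] "some" : N\(PP/S)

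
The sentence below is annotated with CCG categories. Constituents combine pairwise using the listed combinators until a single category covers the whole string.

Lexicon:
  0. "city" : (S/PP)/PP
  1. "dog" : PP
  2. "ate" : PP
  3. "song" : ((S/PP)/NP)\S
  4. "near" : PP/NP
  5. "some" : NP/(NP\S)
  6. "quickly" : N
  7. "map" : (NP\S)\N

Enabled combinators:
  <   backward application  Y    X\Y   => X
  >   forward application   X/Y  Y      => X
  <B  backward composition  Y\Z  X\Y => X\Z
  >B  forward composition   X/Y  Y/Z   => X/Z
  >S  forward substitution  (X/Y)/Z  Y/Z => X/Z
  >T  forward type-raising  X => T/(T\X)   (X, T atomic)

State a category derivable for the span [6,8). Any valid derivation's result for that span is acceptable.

NP\S

[0,8] S   >
  [0,5] S/NP   >S
    [0,4] (S/PP)/NP   <
      [0,3] S   >
        [0,2] S/PP   >
          [0,1] "city" : (S/PP)/PP
          [1,2] "dog" : PP
        [2,3] "ate" : PP
      [3,4] "song" : ((S/PP)/NP)\S
    [4,5] "near" : PP/NP
  [5,8] NP   >
    [5,6] "some" : NP/(NP\S)
    [6,8] NP\S   <
      [6,7] "quickly" : N
      [7,8] "map" : (NP\S)\N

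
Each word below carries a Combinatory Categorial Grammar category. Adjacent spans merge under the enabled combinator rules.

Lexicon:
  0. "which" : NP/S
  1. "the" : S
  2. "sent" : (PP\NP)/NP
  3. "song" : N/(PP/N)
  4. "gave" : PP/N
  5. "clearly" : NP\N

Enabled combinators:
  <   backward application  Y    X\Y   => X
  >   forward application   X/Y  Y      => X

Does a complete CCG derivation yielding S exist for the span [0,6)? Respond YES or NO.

NP/S S (PP\NP)/NP N/(PP/N) PP/N NP\N
CKY chart[0,6] = {PP}; S ∉ chart

NO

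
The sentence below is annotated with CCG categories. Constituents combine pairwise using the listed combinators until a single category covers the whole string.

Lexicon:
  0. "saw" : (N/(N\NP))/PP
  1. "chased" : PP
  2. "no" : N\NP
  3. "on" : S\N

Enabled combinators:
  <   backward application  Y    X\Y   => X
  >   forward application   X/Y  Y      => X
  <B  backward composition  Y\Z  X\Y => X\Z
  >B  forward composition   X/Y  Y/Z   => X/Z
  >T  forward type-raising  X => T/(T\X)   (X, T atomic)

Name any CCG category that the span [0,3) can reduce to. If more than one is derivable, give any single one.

[0,4] S   <
  [0,3] N   >
    [0,2] N/(N\NP)   >
      [0,1] "saw" : (N/(N\NP))/PP
      [1,2] "chased" : PP
    [2,3] "no" : N\NP
  [3,4] "on" : S\N

N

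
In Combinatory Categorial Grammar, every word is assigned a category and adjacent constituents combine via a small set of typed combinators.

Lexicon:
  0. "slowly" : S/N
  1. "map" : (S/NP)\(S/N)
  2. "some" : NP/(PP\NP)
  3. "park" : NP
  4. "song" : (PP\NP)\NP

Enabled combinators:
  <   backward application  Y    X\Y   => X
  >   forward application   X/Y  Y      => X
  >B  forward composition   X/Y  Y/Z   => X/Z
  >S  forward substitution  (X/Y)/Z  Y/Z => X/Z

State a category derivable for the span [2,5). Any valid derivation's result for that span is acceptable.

NP

[0,5] S   >
  [0,2] S/NP   <
    [0,1] "slowly" : S/N
    [1,2] "map" : (S/NP)\(S/N)
  [2,5] NP   >
    [2,3] "some" : NP/(PP\NP)
    [3,5] PP\NP   <
      [3,4] "park" : NP
      [4,5] "song" : (PP\NP)\NP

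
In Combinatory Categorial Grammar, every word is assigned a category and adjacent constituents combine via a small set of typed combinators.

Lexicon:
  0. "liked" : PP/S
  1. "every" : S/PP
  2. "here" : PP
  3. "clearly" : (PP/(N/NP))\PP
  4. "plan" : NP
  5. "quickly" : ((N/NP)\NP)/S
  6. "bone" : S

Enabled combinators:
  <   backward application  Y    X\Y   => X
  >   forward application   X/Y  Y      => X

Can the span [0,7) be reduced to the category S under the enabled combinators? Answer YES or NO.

PP/S S/PP PP (PP/(N/NP))\PP NP ((N/NP)\NP)/S S
CKY chart[0,7] = {PP}; S ∉ chart

NO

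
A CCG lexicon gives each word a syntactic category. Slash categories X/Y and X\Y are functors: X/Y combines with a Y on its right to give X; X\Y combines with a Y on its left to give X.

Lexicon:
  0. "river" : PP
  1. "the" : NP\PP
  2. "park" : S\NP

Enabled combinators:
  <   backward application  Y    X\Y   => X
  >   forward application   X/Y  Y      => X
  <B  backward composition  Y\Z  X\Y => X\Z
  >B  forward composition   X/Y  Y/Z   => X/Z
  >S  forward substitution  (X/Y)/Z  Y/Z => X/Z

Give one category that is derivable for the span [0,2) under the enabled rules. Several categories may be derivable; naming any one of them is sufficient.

NP

[0,3] S   <
  [0,2] NP   <
    [0,1] "river" : PP
    [1,2] "the" : NP\PP
  [2,3] "park" : S\NP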